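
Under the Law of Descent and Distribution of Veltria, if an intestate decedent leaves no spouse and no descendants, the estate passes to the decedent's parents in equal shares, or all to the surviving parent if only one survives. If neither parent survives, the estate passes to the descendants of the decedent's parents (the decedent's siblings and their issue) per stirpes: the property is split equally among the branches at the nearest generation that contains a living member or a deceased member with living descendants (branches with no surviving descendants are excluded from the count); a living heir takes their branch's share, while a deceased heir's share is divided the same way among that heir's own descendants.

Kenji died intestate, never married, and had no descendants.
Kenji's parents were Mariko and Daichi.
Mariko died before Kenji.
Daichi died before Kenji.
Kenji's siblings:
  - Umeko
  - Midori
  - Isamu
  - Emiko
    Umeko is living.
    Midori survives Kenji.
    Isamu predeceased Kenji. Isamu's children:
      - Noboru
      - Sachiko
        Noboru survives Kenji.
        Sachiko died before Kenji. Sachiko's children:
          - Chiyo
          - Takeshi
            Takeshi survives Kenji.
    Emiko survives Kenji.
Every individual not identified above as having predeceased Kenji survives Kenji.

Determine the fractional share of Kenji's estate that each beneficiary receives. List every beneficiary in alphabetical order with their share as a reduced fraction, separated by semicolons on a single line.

Neither parent survives and there are no descendants, so the estate passes to Kenji's siblings and their issue per stirpes.
The estate is divided into 4 equal shares of 1/4 among Umeko, Midori, Isamu, Emiko.
Umeko is living and takes 1/4.
Midori is living and takes 1/4.
Isamu predeceased; the 1/4 allotted to Isamu's branch passes to Isamu's issue by representation.
The 1/4 is divided into 2 equal shares of 1/8 among Noboru, Sachiko.
Noboru is living and takes 1/8.
Sachiko predeceased; the 1/8 allotted to Sachiko's branch passes to Sachiko's issue by representation.
The 1/8 is divided into 2 equal shares of 1/16 among Chiyo, Takeshi.
Chiyo is living and takes 1/16.
Takeshi is living and takes 1/16.
Emiko is living and takes 1/4.

Chiyo 1/16; Emiko 1/4; Midori 1/4; Noboru 1/8; Takeshi 1/16; Umeko 1/4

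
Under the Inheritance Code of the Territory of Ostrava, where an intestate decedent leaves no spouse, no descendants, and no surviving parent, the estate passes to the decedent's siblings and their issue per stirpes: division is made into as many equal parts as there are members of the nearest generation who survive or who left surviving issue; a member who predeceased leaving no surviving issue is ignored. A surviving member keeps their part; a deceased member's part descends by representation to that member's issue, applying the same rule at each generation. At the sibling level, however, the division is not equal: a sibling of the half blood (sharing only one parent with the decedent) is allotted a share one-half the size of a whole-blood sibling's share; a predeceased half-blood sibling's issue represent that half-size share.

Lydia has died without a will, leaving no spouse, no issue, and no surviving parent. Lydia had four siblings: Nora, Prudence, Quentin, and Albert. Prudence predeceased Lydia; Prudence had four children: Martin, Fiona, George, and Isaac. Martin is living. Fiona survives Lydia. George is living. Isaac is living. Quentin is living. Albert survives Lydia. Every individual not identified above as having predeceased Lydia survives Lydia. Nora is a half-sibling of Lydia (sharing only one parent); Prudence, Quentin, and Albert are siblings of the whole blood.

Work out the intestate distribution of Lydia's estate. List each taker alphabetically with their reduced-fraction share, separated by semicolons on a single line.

Albert 2/7; Fiona 1/14; George 1/14; Isaac 1/14; Martin 1/14; Nora 1/7; Quentin 2/7

No spouse, descendants, or parent survives, so the estate passes to Lydia's siblings per stirpes.
Half-blood siblings count for one-half the weight of whole-blood siblings at the initial division.
Dividing 1 in proportion to weights (total weight 7/2): Nora (weight 1/2) → 1/7; Prudence (weight 1) → 2/7; Quentin (weight 1) → 2/7; Albert (weight 1) → 2/7.
Nora is living and takes 1/7.
Prudence predeceased; the 2/7 allotted to Prudence's branch passes to Prudence's issue by representation.
The 2/7 is divided into 4 equal shares of 1/14 among Martin, Fiona, George, Isaac.
Martin is living and takes 1/14.
Fiona is living and takes 1/14.
George is living and takes 1/14.
Isaac is living and takes 1/14.
Quentin is living and takes 2/7.
Albert is living and takes 2/7.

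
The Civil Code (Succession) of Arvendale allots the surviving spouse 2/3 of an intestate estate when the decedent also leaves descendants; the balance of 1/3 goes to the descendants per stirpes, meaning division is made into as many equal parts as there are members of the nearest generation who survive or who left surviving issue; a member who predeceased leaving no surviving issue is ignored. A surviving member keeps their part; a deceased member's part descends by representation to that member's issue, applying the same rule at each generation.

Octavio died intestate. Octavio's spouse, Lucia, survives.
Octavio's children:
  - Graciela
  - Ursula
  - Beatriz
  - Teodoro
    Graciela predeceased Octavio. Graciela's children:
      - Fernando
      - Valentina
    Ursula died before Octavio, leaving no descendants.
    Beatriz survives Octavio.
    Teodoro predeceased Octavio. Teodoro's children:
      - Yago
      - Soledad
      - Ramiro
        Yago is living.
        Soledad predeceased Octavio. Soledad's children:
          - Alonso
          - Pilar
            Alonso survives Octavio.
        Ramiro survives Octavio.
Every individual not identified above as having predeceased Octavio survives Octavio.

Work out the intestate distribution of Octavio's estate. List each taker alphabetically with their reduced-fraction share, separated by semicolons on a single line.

Lucia, as surviving spouse, takes 2/3.
The remaining 1/3 passes to Octavio's descendants per stirpes.
Ursula left no surviving issue, so that branch lapses and is disregarded.
The 1/3 is divided into 3 equal shares of 1/9 among Graciela, Beatriz, Teodoro.
Graciela predeceased; the 1/9 allotted to Graciela's branch passes to Graciela's issue by representation.
The 1/9 is divided into 2 equal shares of 1/18 among Fernando, Valentina.
Fernando is living and takes 1/18.
Valentina is living and takes 1/18.
Beatriz is living and takes 1/9.
Teodoro predeceased; the 1/9 allotted to Teodoro's branch passes to Teodoro's issue by representation.
The 1/9 is divided into 3 equal shares of 1/27 among Yago, Soledad, Ramiro.
Yago is living and takes 1/27.
Soledad predeceased; the 1/27 allotted to Soledad's branch passes to Soledad's issue by representation.
The 1/27 is divided into 2 equal shares of 1/54 among Alonso, Pilar.
Alonso is living and takes 1/54.
Pilar is living and takes 1/54.
Ramiro is living and takes 1/27.

Alonso 1/54; Beatriz 1/9; Fernando 1/18; Lucia 2/3; Pilar 1/54; Ramiro 1/27; Valentina 1/18; Yago 1/27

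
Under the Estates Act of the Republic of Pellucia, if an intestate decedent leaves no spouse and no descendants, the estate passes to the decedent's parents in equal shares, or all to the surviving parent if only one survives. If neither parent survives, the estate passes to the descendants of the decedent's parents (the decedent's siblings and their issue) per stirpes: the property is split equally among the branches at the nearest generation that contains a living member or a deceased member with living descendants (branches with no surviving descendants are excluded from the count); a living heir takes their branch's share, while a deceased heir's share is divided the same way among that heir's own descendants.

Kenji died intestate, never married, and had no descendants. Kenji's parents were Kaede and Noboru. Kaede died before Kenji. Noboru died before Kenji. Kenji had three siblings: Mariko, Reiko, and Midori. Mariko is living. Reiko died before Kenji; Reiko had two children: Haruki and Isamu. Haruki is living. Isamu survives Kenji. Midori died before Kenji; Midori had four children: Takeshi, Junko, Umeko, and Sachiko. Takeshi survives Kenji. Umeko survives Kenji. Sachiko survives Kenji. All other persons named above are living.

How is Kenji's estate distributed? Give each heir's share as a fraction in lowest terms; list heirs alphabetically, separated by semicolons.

Haruki 1/6; Isamu 1/6; Junko 1/12; Mariko 1/3; Sachiko 1/12; Takeshi 1/12; Umeko 1/12

Neither parent survives and there are no descendants, so the estate passes to Kenji's siblings and their issue per stirpes.
The estate is divided into 3 equal shares of 1/3 among Mariko, Reiko, Midori.
Mariko is living and takes 1/3.
Reiko predeceased; the 1/3 allotted to Reiko's branch passes to Reiko's issue by representation.
The 1/3 is divided into 2 equal shares of 1/6 among Haruki, Isamu.
Haruki is living and takes 1/6.
Isamu is living and takes 1/6.
Midori predeceased; the 1/3 allotted to Midori's branch passes to Midori's issue by representation.
The 1/3 is divided into 4 equal shares of 1/12 among Takeshi, Junko, Umeko, Sachiko.
Takeshi is living and takes 1/12.
Junko is living and takes 1/12.
Umeko is living and takes 1/12.
Sachiko is living and takes 1/12.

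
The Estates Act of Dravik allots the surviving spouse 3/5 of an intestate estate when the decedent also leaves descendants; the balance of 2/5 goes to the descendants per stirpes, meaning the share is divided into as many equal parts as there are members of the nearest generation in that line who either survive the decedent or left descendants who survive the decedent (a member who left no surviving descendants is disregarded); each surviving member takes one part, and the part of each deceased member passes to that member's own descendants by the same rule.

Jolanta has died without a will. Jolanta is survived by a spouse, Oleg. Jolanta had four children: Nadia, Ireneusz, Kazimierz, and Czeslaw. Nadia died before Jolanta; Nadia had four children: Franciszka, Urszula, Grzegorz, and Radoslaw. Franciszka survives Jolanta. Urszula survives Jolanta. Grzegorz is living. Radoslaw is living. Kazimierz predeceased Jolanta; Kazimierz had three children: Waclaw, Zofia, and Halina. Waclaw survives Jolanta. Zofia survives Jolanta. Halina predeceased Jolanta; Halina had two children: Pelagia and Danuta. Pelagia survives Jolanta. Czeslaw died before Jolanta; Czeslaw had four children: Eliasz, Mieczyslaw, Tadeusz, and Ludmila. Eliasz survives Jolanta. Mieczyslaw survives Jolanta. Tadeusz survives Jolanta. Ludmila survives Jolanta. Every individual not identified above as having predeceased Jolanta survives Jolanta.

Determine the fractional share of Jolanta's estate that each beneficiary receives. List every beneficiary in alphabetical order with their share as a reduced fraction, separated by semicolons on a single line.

Oleg, as surviving spouse, takes 3/5.
The remaining 2/5 passes to Jolanta's descendants per stirpes.
The 2/5 is divided into 4 equal shares of 1/10 among Nadia, Ireneusz, Kazimierz, Czeslaw.
Nadia predeceased; the 1/10 allotted to Nadia's branch passes to Nadia's issue by representation.
The 1/10 is divided into 4 equal shares of 1/40 among Franciszka, Urszula, Grzegorz, Radoslaw.
Franciszka is living and takes 1/40.
Urszula is living and takes 1/40.
Grzegorz is living and takes 1/40.
Radoslaw is living and takes 1/40.
Ireneusz is living and takes 1/10.
Kazimierz predeceased; the 1/10 allotted to Kazimierz's branch passes to Kazimierz's issue by representation.
The 1/10 is divided into 3 equal shares of 1/30 among Waclaw, Zofia, Halina.
Waclaw is living and takes 1/30.
Zofia is living and takes 1/30.
Halina predeceased; the 1/30 allotted to Halina's branch passes to Halina's issue by representation.
The 1/30 is divided into 2 equal shares of 1/60 among Pelagia, Danuta.
Pelagia is living and takes 1/60.
Danuta is living and takes 1/60.
Czeslaw predeceased; the 1/10 allotted to Czeslaw's branch passes to Czeslaw's issue by representation.
The 1/10 is divided into 4 equal shares of 1/40 among Eliasz, Mieczyslaw, Tadeusz, Ludmila.
Eliasz is living and takes 1/40.
Mieczyslaw is living and takes 1/40.
Tadeusz is living and takes 1/40.
Ludmila is living and takes 1/40.

Danuta 1/60; Eliasz 1/40; Franciszka 1/40; Grzegorz 1/40; Ireneusz 1/10; Ludmila 1/40; Mieczyslaw 1/40; Oleg 3/5; Pelagia 1/60; Radoslaw 1/40; Tadeusz 1/40; Urszula 1/40; Waclaw 1/30; Zofia 1/30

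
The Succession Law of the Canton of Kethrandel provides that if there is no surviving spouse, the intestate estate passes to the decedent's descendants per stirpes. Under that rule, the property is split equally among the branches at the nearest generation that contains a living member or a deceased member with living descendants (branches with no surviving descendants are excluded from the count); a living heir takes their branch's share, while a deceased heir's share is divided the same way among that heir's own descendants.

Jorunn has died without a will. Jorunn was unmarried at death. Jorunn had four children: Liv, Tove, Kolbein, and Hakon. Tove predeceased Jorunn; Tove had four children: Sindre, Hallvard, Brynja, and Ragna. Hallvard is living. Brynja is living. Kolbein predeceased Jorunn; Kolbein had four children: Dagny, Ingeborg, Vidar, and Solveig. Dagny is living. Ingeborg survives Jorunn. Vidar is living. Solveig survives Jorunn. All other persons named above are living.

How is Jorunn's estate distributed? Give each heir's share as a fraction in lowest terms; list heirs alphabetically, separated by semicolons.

Brynja 1/16; Dagny 1/16; Hakon 1/4; Hallvard 1/16; Ingeborg 1/16; Liv 1/4; Ragna 1/16; Sindre 1/16; Solveig 1/16; Vidar 1/16

There is no surviving spouse, so the entire estate passes to Jorunn's descendants per stirpes.
The estate is divided into 4 equal shares of 1/4 among Liv, Tove, Kolbein, Hakon.
Liv is living and takes 1/4.
Tove predeceased; the 1/4 allotted to Tove's branch passes to Tove's issue by representation.
The 1/4 is divided into 4 equal shares of 1/16 among Sindre, Hallvard, Brynja, Ragna.
Sindre is living and takes 1/16.
Hallvard is living and takes 1/16.
Brynja is living and takes 1/16.
Ragna is living and takes 1/16.
Kolbein predeceased; the 1/4 allotted to Kolbein's branch passes to Kolbein's issue by representation.
The 1/4 is divided into 4 equal shares of 1/16 among Dagny, Ingeborg, Vidar, Solveig.
Dagny is living and takes 1/16.
Ingeborg is living and takes 1/16.
Vidar is living and takes 1/16.
Solveig is living and takes 1/16.
Hakon is living and takes 1/4.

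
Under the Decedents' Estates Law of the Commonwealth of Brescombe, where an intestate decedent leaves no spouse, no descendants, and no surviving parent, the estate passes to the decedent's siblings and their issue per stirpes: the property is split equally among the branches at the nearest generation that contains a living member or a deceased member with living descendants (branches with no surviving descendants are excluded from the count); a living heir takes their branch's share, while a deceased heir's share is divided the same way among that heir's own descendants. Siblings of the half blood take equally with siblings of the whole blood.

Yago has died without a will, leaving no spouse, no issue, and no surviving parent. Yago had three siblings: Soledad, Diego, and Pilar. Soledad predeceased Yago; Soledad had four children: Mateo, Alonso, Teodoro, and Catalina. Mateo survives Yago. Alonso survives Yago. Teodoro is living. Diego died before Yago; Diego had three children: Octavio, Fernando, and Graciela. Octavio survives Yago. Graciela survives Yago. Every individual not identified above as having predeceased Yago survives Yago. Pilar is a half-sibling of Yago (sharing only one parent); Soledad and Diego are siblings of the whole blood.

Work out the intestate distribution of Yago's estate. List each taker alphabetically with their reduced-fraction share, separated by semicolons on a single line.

No spouse, descendants, or parent survives, so the estate passes to Yago's siblings per stirpes.
Half-blood and whole-blood siblings take equally under the stated rule.
The estate is divided into 3 equal shares of 1/3 among Soledad, Diego, Pilar.
Soledad predeceased; the 1/3 allotted to Soledad's branch passes to Soledad's issue by representation.
The 1/3 is divided into 4 equal shares of 1/12 among Mateo, Alonso, Teodoro, Catalina.
Mateo is living and takes 1/12.
Alonso is living and takes 1/12.
Teodoro is living and takes 1/12.
Catalina is living and takes 1/12.
Diego predeceased; the 1/3 allotted to Diego's branch passes to Diego's issue by representation.
The 1/3 is divided into 3 equal shares of 1/9 among Octavio, Fernando, Graciela.
Octavio is living and takes 1/9.
Fernando is living and takes 1/9.
Graciela is living and takes 1/9.
Pilar is living and takes 1/3.

Alonso 1/12; Catalina 1/12; Fernando 1/9; Graciela 1/9; Mateo 1/12; Octavio 1/9; Pilar 1/3; Teodoro 1/12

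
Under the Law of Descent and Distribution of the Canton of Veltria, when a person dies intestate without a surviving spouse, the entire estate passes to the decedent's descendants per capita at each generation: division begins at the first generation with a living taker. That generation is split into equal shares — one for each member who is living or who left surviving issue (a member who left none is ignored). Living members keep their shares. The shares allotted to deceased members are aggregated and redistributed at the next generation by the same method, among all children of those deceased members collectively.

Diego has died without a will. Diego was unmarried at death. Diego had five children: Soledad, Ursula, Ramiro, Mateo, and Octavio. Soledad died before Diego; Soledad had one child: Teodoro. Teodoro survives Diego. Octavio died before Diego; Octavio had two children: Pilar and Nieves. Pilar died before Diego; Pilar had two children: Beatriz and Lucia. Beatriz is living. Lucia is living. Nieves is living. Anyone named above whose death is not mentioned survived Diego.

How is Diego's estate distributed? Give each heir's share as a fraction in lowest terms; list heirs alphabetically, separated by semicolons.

There is no surviving spouse, so the entire estate passes to Diego's descendants per capita at each generation.
At generation 1 (Soledad, Ursula, Ramiro, Mateo, Octavio) there are 5 shares of (1)/5 = 1/5 each.
Living: Ursula, Ramiro, and Mateo — each takes 1/5.
Deceased: Soledad and Octavio. Their combined 2/5 is pooled and carried to generation 2.
At generation 2 (Teodoro, Pilar, Nieves) there are 3 shares of (2/5)/3 = 2/15 each.
Living: Teodoro and Nieves — each takes 2/15.
Deceased: Pilar. That 2/15 share is carried to generation 3.
At generation 3 (Beatriz, Lucia) there are 2 shares of (2/15)/2 = 1/15 each.
Living: Beatriz and Lucia — each takes 1/15.

Beatriz 1/15; Lucia 1/15; Mateo 1/5; Nieves 2/15; Ramiro 1/5; Teodoro 2/15; Ursula 1/5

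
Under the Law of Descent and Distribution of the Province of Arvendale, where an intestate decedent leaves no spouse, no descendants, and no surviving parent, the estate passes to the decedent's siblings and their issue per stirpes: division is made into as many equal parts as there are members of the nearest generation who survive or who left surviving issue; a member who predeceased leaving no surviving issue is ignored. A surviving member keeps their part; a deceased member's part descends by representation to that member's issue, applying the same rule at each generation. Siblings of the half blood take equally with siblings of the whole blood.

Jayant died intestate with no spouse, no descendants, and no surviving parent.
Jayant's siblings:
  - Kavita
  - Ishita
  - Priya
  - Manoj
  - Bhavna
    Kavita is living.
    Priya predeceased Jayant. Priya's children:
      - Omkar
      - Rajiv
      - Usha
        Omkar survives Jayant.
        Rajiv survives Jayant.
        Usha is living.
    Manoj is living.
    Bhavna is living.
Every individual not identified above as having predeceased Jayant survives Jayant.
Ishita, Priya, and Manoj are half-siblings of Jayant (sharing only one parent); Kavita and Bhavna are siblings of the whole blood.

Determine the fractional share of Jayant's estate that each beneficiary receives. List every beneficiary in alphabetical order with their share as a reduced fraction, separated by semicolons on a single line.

Bhavna 1/5; Ishita 1/5; Kavita 1/5; Manoj 1/5; Omkar 1/15; Rajiv 1/15; Usha 1/15

No spouse, descendants, or parent survives, so the estate passes to Jayant's siblings per stirpes.
Half-blood and whole-blood siblings take equally under the stated rule.
The estate is divided into 5 equal shares of 1/5 among Kavita, Ishita, Priya, Manoj, Bhavna.
Kavita is living and takes 1/5.
Ishita is living and takes 1/5.
Priya predeceased; the 1/5 allotted to Priya's branch passes to Priya's issue by representation.
The 1/5 is divided into 3 equal shares of 1/15 among Omkar, Rajiv, Usha.
Omkar is living and takes 1/15.
Rajiv is living and takes 1/15.
Usha is living and takes 1/15.
Manoj is living and takes 1/5.
Bhavna is living and takes 1/5.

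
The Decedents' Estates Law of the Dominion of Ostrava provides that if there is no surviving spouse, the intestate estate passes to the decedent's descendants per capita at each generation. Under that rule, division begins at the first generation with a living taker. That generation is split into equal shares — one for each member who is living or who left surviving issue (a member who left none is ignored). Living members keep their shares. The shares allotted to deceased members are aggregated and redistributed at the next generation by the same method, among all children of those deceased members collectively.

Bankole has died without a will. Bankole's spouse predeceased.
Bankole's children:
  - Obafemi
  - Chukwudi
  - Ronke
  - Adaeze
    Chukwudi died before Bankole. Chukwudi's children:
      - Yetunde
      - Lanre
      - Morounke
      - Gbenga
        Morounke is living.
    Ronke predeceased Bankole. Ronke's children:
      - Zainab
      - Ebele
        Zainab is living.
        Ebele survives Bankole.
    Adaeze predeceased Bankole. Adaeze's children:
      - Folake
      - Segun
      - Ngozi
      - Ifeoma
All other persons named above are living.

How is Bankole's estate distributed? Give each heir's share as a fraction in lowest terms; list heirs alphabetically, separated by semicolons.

Ebele 3/40; Folake 3/40; Gbenga 3/40; Ifeoma 3/40; Lanre 3/40; Morounke 3/40; Ngozi 3/40; Obafemi 1/4; Segun 3/40; Yetunde 3/40; Zainab 3/40

There is no surviving spouse, so the entire estate passes to Bankole's descendants per capita at each generation.
At generation 1 (Obafemi, Chukwudi, Ronke, Adaeze) there are 4 shares of (1)/4 = 1/4 each.
Living: Obafemi — each takes 1/4.
Deceased: Chukwudi, Ronke, and Adaeze. Their combined 3/4 is pooled and carried to generation 2.
At generation 2 (Yetunde, Lanre, Morounke, Gbenga, Zainab, Ebele, Folake, Segun, Ngozi, Ifeoma) there are 10 shares of (3/4)/10 = 3/40 each.
Living: Yetunde, Lanre, Morounke, Gbenga, Zainab, Ebele, Folake, Segun, Ngozi, and Ifeoma — each takes 3/40.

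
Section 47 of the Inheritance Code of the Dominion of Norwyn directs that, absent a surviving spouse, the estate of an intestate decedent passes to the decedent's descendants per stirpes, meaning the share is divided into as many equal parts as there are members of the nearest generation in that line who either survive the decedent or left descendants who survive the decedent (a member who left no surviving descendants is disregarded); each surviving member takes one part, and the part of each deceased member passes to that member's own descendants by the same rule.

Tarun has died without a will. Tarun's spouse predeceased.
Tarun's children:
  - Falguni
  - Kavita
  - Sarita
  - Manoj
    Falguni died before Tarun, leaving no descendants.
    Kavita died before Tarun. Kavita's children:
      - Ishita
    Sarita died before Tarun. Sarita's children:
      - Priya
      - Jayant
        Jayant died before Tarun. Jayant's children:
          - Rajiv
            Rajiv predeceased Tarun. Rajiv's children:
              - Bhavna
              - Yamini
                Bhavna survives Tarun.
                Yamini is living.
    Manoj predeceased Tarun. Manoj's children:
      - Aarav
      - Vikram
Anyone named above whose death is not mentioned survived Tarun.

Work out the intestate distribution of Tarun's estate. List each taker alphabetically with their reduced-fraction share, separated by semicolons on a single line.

There is no surviving spouse, so the entire estate passes to Tarun's descendants per stirpes.
Falguni left no surviving issue, so that branch lapses and is disregarded.
The estate is divided into 3 equal shares of 1/3 among Kavita, Sarita, Manoj.
Kavita predeceased; the 1/3 allotted to Kavita's branch passes to Kavita's issue by representation.
Ishita is the sole taker at this level and receives the full 1/3.
Sarita predeceased; the 1/3 allotted to Sarita's branch passes to Sarita's issue by representation.
The 1/3 is divided into 2 equal shares of 1/6 among Priya, Jayant.
Priya is living and takes 1/6.
Jayant predeceased; the 1/6 allotted to Jayant's branch passes to Jayant's issue by representation.
Rajiv's line is the sole branch at this level, so the full 1/6 passes to Rajiv's issue by representation.
The 1/6 is divided into 2 equal shares of 1/12 among Bhavna, Yamini.
Bhavna is living and takes 1/12.
Yamini is living and takes 1/12.
Manoj predeceased; the 1/3 allotted to Manoj's branch passes to Manoj's issue by representation.
The 1/3 is divided into 2 equal shares of 1/6 among Aarav, Vikram.
Aarav is living and takes 1/6.
Vikram is living and takes 1/6.

Aarav 1/6; Bhavna 1/12; Ishita 1/3; Priya 1/6; Vikram 1/6; Yamini 1/12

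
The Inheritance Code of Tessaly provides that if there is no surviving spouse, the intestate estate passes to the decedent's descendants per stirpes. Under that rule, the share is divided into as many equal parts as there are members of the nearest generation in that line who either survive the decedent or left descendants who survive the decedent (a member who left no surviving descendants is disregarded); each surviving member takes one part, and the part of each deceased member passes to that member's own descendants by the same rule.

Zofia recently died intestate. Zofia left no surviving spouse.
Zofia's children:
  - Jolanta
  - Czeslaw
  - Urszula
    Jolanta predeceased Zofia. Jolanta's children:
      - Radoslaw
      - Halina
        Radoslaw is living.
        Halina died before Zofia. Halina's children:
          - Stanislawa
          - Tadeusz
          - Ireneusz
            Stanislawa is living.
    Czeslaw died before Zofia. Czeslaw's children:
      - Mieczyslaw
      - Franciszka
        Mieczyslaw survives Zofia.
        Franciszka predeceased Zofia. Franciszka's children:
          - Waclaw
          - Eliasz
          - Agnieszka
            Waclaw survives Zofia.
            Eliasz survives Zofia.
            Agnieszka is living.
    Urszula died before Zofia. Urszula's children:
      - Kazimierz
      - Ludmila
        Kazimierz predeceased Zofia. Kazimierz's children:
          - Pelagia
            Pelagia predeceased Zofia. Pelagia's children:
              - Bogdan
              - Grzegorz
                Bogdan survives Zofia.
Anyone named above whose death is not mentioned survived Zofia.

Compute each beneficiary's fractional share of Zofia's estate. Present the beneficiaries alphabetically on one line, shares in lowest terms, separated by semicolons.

There is no surviving spouse, so the entire estate passes to Zofia's descendants per stirpes.
The estate is divided into 3 equal shares of 1/3 among Jolanta, Czeslaw, Urszula.
Jolanta predeceased; the 1/3 allotted to Jolanta's branch passes to Jolanta's issue by representation.
The 1/3 is divided into 2 equal shares of 1/6 among Radoslaw, Halina.
Radoslaw is living and takes 1/6.
Halina predeceased; the 1/6 allotted to Halina's branch passes to Halina's issue by representation.
The 1/6 is divided into 3 equal shares of 1/18 among Stanislawa, Tadeusz, Ireneusz.
Stanislawa is living and takes 1/18.
Tadeusz is living and takes 1/18.
Ireneusz is living and takes 1/18.
Czeslaw predeceased; the 1/3 allotted to Czeslaw's branch passes to Czeslaw's issue by representation.
The 1/3 is divided into 2 equal shares of 1/6 among Mieczyslaw, Franciszka.
Mieczyslaw is living and takes 1/6.
Franciszka predeceased; the 1/6 allotted to Franciszka's branch passes to Franciszka's issue by representation.
The 1/6 is divided into 3 equal shares of 1/18 among Waclaw, Eliasz, Agnieszka.
Waclaw is living and takes 1/18.
Eliasz is living and takes 1/18.
Agnieszka is living and takes 1/18.
Urszula predeceased; the 1/3 allotted to Urszula's branch passes to Urszula's issue by representation.
The 1/3 is divided into 2 equal shares of 1/6 among Kazimierz, Ludmila.
Kazimierz predeceased; the 1/6 allotted to Kazimierz's branch passes to Kazimierz's issue by representation.
Pelagia's line is the sole branch at this level, so the full 1/6 passes to Pelagia's issue by representation.
The 1/6 is divided into 2 equal shares of 1/12 among Bogdan, Grzegorz.
Bogdan is living and takes 1/12.
Grzegorz is living and takes 1/12.
Ludmila is living and takes 1/6.

Agnieszka 1/18; Bogdan 1/12; Eliasz 1/18; Grzegorz 1/12; Ireneusz 1/18; Ludmila 1/6; Mieczyslaw 1/6; Radoslaw 1/6; Stanislawa 1/18; Tadeusz 1/18; Waclaw 1/18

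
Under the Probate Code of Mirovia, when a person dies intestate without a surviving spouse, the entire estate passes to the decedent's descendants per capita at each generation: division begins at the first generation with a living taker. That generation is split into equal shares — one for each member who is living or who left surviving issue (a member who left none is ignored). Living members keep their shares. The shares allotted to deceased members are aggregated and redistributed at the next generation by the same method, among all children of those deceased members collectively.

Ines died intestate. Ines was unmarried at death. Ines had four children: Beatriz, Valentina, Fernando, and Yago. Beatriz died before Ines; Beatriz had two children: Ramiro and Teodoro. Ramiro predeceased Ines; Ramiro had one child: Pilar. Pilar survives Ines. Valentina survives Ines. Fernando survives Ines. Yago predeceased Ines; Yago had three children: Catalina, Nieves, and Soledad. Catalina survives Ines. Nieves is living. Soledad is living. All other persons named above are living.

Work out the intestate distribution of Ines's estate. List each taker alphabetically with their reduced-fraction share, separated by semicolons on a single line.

Catalina 1/10; Fernando 1/4; Nieves 1/10; Pilar 1/10; Soledad 1/10; Teodoro 1/10; Valentina 1/4

There is no surviving spouse, so the entire estate passes to Ines's descendants per capita at each generation.
At generation 1 (Beatriz, Valentina, Fernando, Yago) there are 4 shares of (1)/4 = 1/4 each.
Living: Valentina and Fernando — each takes 1/4.
Deceased: Beatriz and Yago. Their combined 1/2 is pooled and carried to generation 2.
At generation 2 (Ramiro, Teodoro, Catalina, Nieves, Soledad) there are 5 shares of (1/2)/5 = 1/10 each.
Living: Teodoro, Catalina, Nieves, and Soledad — each takes 1/10.
Deceased: Ramiro. That 1/10 share is carried to generation 3.
At generation 3 (Pilar) there are 1 shares of (1/10)/1 = 1/10 each.
Living: Pilar — each takes 1/10.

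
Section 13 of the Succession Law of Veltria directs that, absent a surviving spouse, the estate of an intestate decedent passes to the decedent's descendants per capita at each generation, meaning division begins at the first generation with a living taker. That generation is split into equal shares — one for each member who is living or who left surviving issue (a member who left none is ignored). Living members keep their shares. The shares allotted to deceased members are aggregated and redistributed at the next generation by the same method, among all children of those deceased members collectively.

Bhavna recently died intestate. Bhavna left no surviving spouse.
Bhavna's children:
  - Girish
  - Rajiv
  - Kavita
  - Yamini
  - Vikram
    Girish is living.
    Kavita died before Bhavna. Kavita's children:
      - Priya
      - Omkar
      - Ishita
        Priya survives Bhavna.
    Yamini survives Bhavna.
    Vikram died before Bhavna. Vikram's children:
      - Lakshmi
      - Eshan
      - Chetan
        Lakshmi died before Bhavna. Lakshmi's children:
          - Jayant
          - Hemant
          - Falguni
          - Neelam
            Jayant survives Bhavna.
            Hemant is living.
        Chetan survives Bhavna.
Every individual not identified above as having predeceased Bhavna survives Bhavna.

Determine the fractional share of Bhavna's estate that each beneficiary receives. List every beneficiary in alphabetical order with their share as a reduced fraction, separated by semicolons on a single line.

Chetan 1/15; Eshan 1/15; Falguni 1/60; Girish 1/5; Hemant 1/60; Ishita 1/15; Jayant 1/60; Neelam 1/60; Omkar 1/15; Priya 1/15; Rajiv 1/5; Yamini 1/5

There is no surviving spouse, so the entire estate passes to Bhavna's descendants per capita at each generation.
At generation 1 (Girish, Rajiv, Kavita, Yamini, Vikram) there are 5 shares of (1)/5 = 1/5 each.
Living: Girish, Rajiv, and Yamini — each takes 1/5.
Deceased: Kavita and Vikram. Their combined 2/5 is pooled and carried to generation 2.
At generation 2 (Priya, Omkar, Ishita, Lakshmi, Eshan, Chetan) there are 6 shares of (2/5)/6 = 1/15 each.
Living: Priya, Omkar, Ishita, Eshan, and Chetan — each takes 1/15.
Deceased: Lakshmi. That 1/15 share is carried to generation 3.
At generation 3 (Jayant, Hemant, Falguni, Neelam) there are 4 shares of (1/15)/4 = 1/60 each.
Living: Jayant, Hemant, Falguni, and Neelam — each takes 1/60.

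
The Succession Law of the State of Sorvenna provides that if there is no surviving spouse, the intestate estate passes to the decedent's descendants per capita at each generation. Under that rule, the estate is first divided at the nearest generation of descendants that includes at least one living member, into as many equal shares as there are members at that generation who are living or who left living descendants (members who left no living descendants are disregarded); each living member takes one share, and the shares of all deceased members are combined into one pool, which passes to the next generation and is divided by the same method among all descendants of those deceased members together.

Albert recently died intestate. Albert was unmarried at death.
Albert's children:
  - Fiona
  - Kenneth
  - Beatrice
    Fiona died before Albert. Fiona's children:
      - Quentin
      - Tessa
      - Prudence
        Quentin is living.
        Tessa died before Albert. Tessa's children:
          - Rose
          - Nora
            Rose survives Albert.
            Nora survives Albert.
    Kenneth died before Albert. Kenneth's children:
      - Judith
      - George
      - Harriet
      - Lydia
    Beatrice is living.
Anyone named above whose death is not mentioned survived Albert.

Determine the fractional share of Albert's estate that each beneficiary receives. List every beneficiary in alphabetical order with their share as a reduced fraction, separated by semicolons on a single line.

Beatrice 1/3; George 2/21; Harriet 2/21; Judith 2/21; Lydia 2/21; Nora 1/21; Prudence 2/21; Quentin 2/21; Rose 1/21

There is no surviving spouse, so the entire estate passes to Albert's descendants per capita at each generation.
At generation 1 (Fiona, Kenneth, Beatrice) there are 3 shares of (1)/3 = 1/3 each.
Living: Beatrice — each takes 1/3.
Deceased: Fiona and Kenneth. Their combined 2/3 is pooled and carried to generation 2.
At generation 2 (Quentin, Tessa, Prudence, Judith, George, Harriet, Lydia) there are 7 shares of (2/3)/7 = 2/21 each.
Living: Quentin, Prudence, Judith, George, Harriet, and Lydia — each takes 2/21.
Deceased: Tessa. That 2/21 share is carried to generation 3.
At generation 3 (Rose, Nora) there are 2 shares of (2/21)/2 = 1/21 each.
Living: Rose and Nora — each takes 1/21.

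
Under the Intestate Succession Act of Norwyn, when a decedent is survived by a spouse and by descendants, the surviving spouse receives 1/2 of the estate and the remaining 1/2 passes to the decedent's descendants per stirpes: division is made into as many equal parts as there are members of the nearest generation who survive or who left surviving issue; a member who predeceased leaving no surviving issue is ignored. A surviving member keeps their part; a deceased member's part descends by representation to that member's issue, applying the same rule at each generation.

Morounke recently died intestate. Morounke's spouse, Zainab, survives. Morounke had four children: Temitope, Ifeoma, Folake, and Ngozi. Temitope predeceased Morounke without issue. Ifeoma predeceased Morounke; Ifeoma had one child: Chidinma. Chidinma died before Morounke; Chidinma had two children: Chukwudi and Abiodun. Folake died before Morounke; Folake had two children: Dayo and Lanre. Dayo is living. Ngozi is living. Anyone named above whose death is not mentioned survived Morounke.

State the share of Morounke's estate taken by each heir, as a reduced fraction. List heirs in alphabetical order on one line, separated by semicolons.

Abiodun 1/12; Chukwudi 1/12; Dayo 1/12; Lanre 1/12; Ngozi 1/6; Zainab 1/2

Zainab, as surviving spouse, takes 1/2.
The remaining 1/2 passes to Morounke's descendants per stirpes.
Temitope left no surviving issue, so that branch lapses and is disregarded.
The 1/2 is divided into 3 equal shares of 1/6 among Ifeoma, Folake, Ngozi.
Ifeoma predeceased; the 1/6 allotted to Ifeoma's branch passes to Ifeoma's issue by representation.
Chidinma's line is the sole branch at this level, so the full 1/6 passes to Chidinma's issue by representation.
The 1/6 is divided into 2 equal shares of 1/12 among Chukwudi, Abiodun.
Chukwudi is living and takes 1/12.
Abiodun is living and takes 1/12.
Folake predeceased; the 1/6 allotted to Folake's branch passes to Folake's issue by representation.
The 1/6 is divided into 2 equal shares of 1/12 among Dayo, Lanre.
Dayo is living and takes 1/12.
Lanre is living and takes 1/12.
Ngozi is living and takes 1/6.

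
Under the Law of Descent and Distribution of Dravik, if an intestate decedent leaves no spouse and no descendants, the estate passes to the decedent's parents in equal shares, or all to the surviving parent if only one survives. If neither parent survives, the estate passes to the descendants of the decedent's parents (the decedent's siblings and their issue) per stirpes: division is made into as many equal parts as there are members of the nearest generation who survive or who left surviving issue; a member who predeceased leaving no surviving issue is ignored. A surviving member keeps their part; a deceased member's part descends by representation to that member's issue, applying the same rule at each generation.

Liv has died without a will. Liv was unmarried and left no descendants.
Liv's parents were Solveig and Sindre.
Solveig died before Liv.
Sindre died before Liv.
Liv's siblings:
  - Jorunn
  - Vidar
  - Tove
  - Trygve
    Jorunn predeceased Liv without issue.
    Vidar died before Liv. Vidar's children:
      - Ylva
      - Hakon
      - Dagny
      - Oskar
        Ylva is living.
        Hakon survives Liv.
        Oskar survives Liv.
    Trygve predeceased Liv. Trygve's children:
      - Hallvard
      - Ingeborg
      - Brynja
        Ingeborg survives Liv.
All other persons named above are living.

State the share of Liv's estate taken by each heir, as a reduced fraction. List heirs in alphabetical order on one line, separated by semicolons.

Neither parent survives and there are no descendants, so the estate passes to Liv's siblings and their issue per stirpes.
Jorunn left no surviving issue, so that branch lapses and is disregarded.
The estate is divided into 3 equal shares of 1/3 among Vidar, Tove, Trygve.
Vidar predeceased; the 1/3 allotted to Vidar's branch passes to Vidar's issue by representation.
The 1/3 is divided into 4 equal shares of 1/12 among Ylva, Hakon, Dagny, Oskar.
Ylva is living and takes 1/12.
Hakon is living and takes 1/12.
Dagny is living and takes 1/12.
Oskar is living and takes 1/12.
Tove is living and takes 1/3.
Trygve predeceased; the 1/3 allotted to Trygve's branch passes to Trygve's issue by representation.
The 1/3 is divided into 3 equal shares of 1/9 among Hallvard, Ingeborg, Brynja.
Hallvard is living and takes 1/9.
Ingeborg is living and takes 1/9.
Brynja is living and takes 1/9.

Brynja 1/9; Dagny 1/12; Hakon 1/12; Hallvard 1/9; Ingeborg 1/9; Oskar 1/12; Tove 1/3; Ylva 1/12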